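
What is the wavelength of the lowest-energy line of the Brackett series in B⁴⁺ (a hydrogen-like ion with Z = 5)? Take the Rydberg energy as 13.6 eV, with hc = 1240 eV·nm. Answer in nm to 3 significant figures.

162 nm

The Brackett series terminates on n_f = 4; the first line has n_i = 4+1 = 5.
ΔE = 340.0 × (1/4² − 1/5²) = 7.650 eV.
λ = 1240 / 7.650 = 162 nm.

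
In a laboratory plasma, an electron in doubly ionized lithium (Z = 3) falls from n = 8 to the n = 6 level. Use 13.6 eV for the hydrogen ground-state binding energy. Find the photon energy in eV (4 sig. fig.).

The Bohr energies scale as Z², so for Z = 3: E_n = −122.4/n² eV.
E_8 = −122.4/64 = −1.913 eV and E_6 = −122.4/36 = −3.400 eV.
The photon energy is |E_8 − E_6| = 1.488 eV.

1.488 eV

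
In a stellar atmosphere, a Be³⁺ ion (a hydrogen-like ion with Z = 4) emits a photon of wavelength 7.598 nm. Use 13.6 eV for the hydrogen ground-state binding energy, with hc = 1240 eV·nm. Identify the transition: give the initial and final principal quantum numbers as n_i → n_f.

The photon energy is ΔE = hc/λ = 1240 / 7.598 = 163.2 eV.
With Z = 4, ΔE = 217.6 × (1/n_f² − 1/n_i²), so 1/n_f² − 1/n_i² = 0.7500.
Trying n_f = 1 gives 1/n_i² = 0.2500, i.e. n_i ≈ 2; this pair matches.

n_i = 2, n_f = 1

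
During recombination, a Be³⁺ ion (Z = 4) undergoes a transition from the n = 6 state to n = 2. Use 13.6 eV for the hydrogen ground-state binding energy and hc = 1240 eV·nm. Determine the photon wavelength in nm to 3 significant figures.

For Z = 4 the level energies scale as Z², so the effective Rydberg energy is 13.6 × 16 = 217.6 eV.
ΔE = 217.6 × (1/2² − 1/6²) = 217.6 × 0.2222 = 48.36 eV.
λ = hc/ΔE = 1240 / 48.36 = 25.6 nm.

25.6 nm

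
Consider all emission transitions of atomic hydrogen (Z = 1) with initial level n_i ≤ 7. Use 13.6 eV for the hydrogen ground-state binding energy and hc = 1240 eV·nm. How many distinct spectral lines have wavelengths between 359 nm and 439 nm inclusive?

3

Enumerate all n_i → n_f pairs with 1 ≤ n_f < n_i ≤ 7 and compute λ = 1240 / [13.6·1·(1/n_f² − 1/n_i²)].
Lines falling in [359, 439] nm: 7→2 (397.1 nm), 6→2 (410.3 nm), 5→2 (434.2 nm).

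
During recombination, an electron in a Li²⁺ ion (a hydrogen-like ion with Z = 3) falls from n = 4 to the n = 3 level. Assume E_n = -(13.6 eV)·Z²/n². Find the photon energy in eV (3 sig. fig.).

5.95 eV

The Bohr energies scale as Z², so for Z = 3: E_n = −122.4/n² eV.
E_4 = −122.4/16 = −7.650 eV and E_3 = −122.4/9 = −13.60 eV.
The photon energy is |E_4 − E_3| = 5.95 eV.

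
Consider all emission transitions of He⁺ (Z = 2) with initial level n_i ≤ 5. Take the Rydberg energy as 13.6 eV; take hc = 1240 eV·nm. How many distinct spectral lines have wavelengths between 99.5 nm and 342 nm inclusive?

4

Enumerate all n_i → n_f pairs with 1 ≤ n_f < n_i ≤ 5 and compute λ = 1240 / [13.6·4·(1/n_f² − 1/n_i²)].
Lines falling in [99.5, 342] nm: 5→2 (108.5 nm), 4→2 (121.6 nm), 3→2 (164.1 nm), 5→3 (320.5 nm).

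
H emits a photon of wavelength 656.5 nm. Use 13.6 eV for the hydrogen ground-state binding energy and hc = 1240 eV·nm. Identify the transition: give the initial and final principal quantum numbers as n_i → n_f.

n_i = 3, n_f = 2

The photon energy is ΔE = hc/λ = 1240 / 656.5 = 1.889 eV.
With Z = 1, ΔE = 13.60 × (1/n_f² − 1/n_i²), so 1/n_f² − 1/n_i² = 0.1389.
Trying n_f = 2 gives 1/n_i² = 0.1111, i.e. n_i ≈ 3; this pair matches.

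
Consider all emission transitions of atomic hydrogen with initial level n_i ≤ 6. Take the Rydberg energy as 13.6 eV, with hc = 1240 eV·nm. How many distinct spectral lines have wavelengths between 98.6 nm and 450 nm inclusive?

Enumerate all n_i → n_f pairs with 1 ≤ n_f < n_i ≤ 6 and compute λ = 1240 / [13.6·1·(1/n_f² − 1/n_i²)].
Lines falling in [98.6, 450] nm: 3→1 (102.6 nm), 2→1 (121.6 nm), 6→2 (410.3 nm), 5→2 (434.2 nm).

4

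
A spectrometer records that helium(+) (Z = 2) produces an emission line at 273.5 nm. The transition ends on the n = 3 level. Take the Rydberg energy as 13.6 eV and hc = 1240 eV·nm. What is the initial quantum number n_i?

n_i = 6

The photon energy is ΔE = hc/λ = 1240 / 273.5 = 4.534 eV.
With Z = 2, ΔE = 54.40 × (1/n_f² − 1/n_i²), so 1/n_f² − 1/n_i² = 0.08334.
With n_f = 3: 1/n_i² = 1/9 − 0.08334 = 0.02777, so n_i ≈ 6.00.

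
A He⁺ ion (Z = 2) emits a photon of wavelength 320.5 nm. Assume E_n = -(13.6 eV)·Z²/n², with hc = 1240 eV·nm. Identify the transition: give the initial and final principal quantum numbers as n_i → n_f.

The photon energy is ΔE = hc/λ = 1240 / 320.5 = 3.869 eV.
With Z = 2, ΔE = 54.40 × (1/n_f² − 1/n_i²), so 1/n_f² − 1/n_i² = 0.07112.
Trying n_f = 3 gives 1/n_i² = 0.03999, i.e. n_i ≈ 5; this pair matches.

n_i = 5, n_f = 3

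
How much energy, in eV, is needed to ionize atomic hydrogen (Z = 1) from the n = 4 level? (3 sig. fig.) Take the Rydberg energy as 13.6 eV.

0.850 eV

E_4 = −13.60/16 = −0.850 eV, so ionization (to E = 0) requires 0.850 eV.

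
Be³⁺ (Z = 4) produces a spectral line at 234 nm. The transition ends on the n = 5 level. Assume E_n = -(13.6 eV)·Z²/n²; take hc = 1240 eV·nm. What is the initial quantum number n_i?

n_i = 8

The photon energy is ΔE = hc/λ = 1240 / 234 = 5.299 eV.
With Z = 4, ΔE = 217.6 × (1/n_f² − 1/n_i²), so 1/n_f² − 1/n_i² = 0.02435.
With n_f = 5: 1/n_i² = 1/25 − 0.02435 = 0.01565, so n_i ≈ 7.99.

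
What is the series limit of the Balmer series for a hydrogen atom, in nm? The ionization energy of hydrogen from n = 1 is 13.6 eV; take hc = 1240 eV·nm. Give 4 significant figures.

The Balmer series has lower level n_f = 2; the series limit corresponds to n_i → ∞.
ΔE_max = 13.6 × 1 / 2² = 3.400 eV.
λ_min = 1240 / 3.400 = 364.7 nm.

364.7 nm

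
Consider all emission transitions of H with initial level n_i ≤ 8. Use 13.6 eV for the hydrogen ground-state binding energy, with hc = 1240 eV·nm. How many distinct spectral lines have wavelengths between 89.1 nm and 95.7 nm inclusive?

Enumerate all n_i → n_f pairs with 1 ≤ n_f < n_i ≤ 8 and compute λ = 1240 / [13.6·1·(1/n_f² − 1/n_i²)].
Lines falling in [89.1, 95.7] nm: 8→1 (92.62 nm), 7→1 (93.08 nm), 6→1 (93.78 nm), 5→1 (94.98 nm).

4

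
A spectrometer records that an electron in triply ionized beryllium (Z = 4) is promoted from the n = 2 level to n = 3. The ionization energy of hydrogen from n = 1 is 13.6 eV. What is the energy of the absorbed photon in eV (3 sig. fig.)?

The Bohr energies scale as Z², so for Z = 4: E_n = −217.6/n² eV.
E_3 = −217.6/9 = −24.18 eV and E_2 = −217.6/4 = −54.40 eV.
The photon energy is |E_3 − E_2| = 30.2 eV.

30.2 eV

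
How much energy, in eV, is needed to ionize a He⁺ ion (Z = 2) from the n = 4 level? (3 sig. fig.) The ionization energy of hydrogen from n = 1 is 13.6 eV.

3.40 eV

E_n = −13.6 Z²/n² = −54.40/n² eV for Z = 2.
E_4 = −54.40/16 = −3.40 eV, so ionization (to E = 0) requires 3.40 eV.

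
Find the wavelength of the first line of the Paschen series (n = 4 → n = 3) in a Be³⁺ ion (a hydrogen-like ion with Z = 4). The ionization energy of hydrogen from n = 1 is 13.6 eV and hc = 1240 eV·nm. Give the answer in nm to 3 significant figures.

The Paschen series terminates on n_f = 3; the first line has n_i = 3+1 = 4.
ΔE = 217.6 × (1/3² − 1/4²) = 10.58 eV.
λ = 1240 / 10.58 = 117 nm.

117 nm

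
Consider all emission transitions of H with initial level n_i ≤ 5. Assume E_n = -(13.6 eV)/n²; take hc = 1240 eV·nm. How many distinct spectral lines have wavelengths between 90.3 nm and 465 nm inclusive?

5

Enumerate all n_i → n_f pairs with 1 ≤ n_f < n_i ≤ 5 and compute λ = 1240 / [13.6·1·(1/n_f² − 1/n_i²)].
Lines falling in [90.3, 465] nm: 5→1 (94.98 nm), 4→1 (97.25 nm), 3→1 (102.6 nm), 2→1 (121.6 nm), 5→2 (434.2 nm).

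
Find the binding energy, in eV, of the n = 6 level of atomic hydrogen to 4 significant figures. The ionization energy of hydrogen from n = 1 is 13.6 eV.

E_6 = −13.60/36 = −0.3778 eV, so ionization (to E = 0) requires 0.3778 eV.

0.3778 eV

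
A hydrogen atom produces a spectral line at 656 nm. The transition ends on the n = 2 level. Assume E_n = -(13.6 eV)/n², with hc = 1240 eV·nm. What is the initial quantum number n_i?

n_i = 3

The photon energy is ΔE = hc/λ = 1240 / 656 = 1.890 eV.
With Z = 1, ΔE = 13.60 × (1/n_f² − 1/n_i²), so 1/n_f² − 1/n_i² = 0.1390.
With n_f = 2: 1/n_i² = 1/4 − 0.1390 = 0.1110, so n_i ≈ 3.00.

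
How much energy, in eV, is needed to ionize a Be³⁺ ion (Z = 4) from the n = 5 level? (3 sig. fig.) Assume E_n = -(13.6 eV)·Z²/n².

E_n = −13.6 Z²/n² = −217.6/n² eV for Z = 4.
E_5 = −217.6/25 = −8.70 eV, so ionization (to E = 0) requires 8.70 eV.

8.70 eV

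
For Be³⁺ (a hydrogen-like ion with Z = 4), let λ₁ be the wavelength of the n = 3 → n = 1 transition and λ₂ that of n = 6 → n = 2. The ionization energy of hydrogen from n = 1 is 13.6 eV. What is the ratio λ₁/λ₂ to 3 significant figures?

λ ∝ 1/ΔE ∝ 1/(1/n_f² − 1/n_i²), and the Z² and hc factors cancel in the ratio.
λ₁/λ₂ = (1/2² − 1/6²)/(1/1² − 1/3²) = 0.2222/0.8889 = 0.250.

0.250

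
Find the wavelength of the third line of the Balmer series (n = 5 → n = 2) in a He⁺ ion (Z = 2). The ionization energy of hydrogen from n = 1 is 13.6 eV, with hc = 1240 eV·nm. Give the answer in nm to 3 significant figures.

The Balmer series terminates on n_f = 2; the third line has n_i = 2+3 = 5.
ΔE = 54.40 × (1/2² − 1/5²) = 11.42 eV.
λ = 1240 / 11.42 = 109 nm.

109 nm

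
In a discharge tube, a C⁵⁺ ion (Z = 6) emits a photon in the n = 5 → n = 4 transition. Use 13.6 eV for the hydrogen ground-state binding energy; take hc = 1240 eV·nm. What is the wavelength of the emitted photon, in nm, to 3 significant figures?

113 nm

For Z = 6 the level energies scale as Z², so the effective Rydberg energy is 13.6 × 36 = 489.6 eV.
ΔE = 489.6 × (1/4² − 1/5²) = 489.6 × 0.02250 = 11.02 eV.
λ = hc/ΔE = 1240 / 11.02 = 113 nm.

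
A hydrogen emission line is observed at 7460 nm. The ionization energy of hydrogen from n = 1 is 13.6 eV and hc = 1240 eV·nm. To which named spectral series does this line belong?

Pfund

ΔE = 1240/7460 = 0.1662 eV.
This matches 13.6 × (1/5² − 1/6²), so n_f = 5: the Pfund series.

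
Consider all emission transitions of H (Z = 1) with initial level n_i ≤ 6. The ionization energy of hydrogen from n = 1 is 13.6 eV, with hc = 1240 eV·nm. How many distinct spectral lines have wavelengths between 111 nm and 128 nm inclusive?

Enumerate all n_i → n_f pairs with 1 ≤ n_f < n_i ≤ 6 and compute λ = 1240 / [13.6·1·(1/n_f² − 1/n_i²)].
Lines falling in [111, 128] nm: 2→1 (121.6 nm).

1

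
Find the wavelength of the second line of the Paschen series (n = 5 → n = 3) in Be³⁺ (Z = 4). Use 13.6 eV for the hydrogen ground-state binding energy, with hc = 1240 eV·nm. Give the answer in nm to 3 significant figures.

80.1 nm

The Paschen series terminates on n_f = 3; the second line has n_i = 3+2 = 5.
ΔE = 217.6 × (1/3² − 1/5²) = 15.47 eV.
λ = 1240 / 15.47 = 80.1 nm.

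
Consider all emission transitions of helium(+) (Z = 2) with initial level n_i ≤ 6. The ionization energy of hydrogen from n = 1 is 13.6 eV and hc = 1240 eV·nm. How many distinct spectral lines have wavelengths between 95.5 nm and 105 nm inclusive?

1

Enumerate all n_i → n_f pairs with 1 ≤ n_f < n_i ≤ 6 and compute λ = 1240 / [13.6·4·(1/n_f² − 1/n_i²)].
Lines falling in [95.5, 105] nm: 6→2 (102.6 nm).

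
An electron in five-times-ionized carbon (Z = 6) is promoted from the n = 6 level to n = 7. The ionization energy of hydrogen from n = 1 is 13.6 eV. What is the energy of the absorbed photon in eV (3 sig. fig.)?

The Bohr energies scale as Z², so for Z = 6: E_n = −489.6/n² eV.
E_7 = −489.6/49 = −9.992 eV and E_6 = −489.6/36 = −13.60 eV.
The photon energy is |E_7 − E_6| = 3.61 eV.

3.61 eV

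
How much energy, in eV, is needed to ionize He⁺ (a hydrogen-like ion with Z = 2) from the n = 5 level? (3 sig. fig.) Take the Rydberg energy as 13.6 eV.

2.18 eV

E_n = −13.6 Z²/n² = −54.40/n² eV for Z = 2.
E_5 = −54.40/25 = −2.18 eV, so ionization (to E = 0) requires 2.18 eV.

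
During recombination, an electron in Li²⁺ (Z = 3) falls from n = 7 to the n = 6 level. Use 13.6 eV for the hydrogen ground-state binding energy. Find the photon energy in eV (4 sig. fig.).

The Bohr energies scale as Z², so for Z = 3: E_n = −122.4/n² eV.
E_7 = −122.4/49 = −2.498 eV and E_6 = −122.4/36 = −3.400 eV.
The photon energy is |E_7 − E_6| = 0.9020 eV.

0.9020 eV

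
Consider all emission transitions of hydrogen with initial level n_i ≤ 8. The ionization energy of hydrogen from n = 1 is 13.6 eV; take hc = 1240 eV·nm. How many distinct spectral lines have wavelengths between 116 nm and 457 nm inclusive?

Enumerate all n_i → n_f pairs with 1 ≤ n_f < n_i ≤ 8 and compute λ = 1240 / [13.6·1·(1/n_f² − 1/n_i²)].
Lines falling in [116, 457] nm: 2→1 (121.6 nm), 8→2 (389.0 nm), 7→2 (397.1 nm), 6→2 (410.3 nm), 5→2 (434.2 nm).

5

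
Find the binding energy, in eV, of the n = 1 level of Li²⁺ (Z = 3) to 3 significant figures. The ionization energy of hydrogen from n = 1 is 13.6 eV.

E_n = −13.6 Z²/n² = −122.4/n² eV for Z = 3.
E_1 = −122.4/1 = −122 eV, so ionization (to E = 0) requires 122 eV.

122 eV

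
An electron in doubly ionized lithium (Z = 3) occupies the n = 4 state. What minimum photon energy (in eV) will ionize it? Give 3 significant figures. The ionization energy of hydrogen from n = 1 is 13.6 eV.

7.65 eV

E_n = −13.6 Z²/n² = −122.4/n² eV for Z = 3.
E_4 = −122.4/16 = −7.65 eV, so ionization (to E = 0) requires 7.65 eV.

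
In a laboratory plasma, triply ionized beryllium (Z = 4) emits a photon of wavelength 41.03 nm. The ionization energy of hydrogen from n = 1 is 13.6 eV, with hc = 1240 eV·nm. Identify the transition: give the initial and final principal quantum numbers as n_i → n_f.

n_i = 3, n_f = 2

The photon energy is ΔE = hc/λ = 1240 / 41.03 = 30.22 eV.
With Z = 4, ΔE = 217.6 × (1/n_f² − 1/n_i²), so 1/n_f² − 1/n_i² = 0.1389.
Trying n_f = 2 gives 1/n_i² = 0.1111, i.e. n_i ≈ 3; this pair matches.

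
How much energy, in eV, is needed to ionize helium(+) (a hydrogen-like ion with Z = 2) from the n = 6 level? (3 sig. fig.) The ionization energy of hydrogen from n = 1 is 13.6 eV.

E_n = −13.6 Z²/n² = −54.40/n² eV for Z = 2.
E_6 = −54.40/36 = −1.51 eV, so ionization (to E = 0) requires 1.51 eV.

1.51 eV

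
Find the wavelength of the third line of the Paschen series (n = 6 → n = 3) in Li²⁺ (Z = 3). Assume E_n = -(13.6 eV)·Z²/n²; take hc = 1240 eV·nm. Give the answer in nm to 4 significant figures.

The Paschen series terminates on n_f = 3; the third line has n_i = 3+3 = 6.
ΔE = 122.4 × (1/3² − 1/6²) = 10.20 eV.
λ = 1240 / 10.20 = 121.6 nm.

121.6 nm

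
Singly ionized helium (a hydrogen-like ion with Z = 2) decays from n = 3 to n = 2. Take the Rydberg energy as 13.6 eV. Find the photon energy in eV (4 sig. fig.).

7.556 eV

The Bohr energies scale as Z², so for Z = 2: E_n = −54.40/n² eV.
E_3 = −54.40/9 = −6.044 eV and E_2 = −54.40/4 = −13.60 eV.
The photon energy is |E_3 − E_2| = 7.556 eV.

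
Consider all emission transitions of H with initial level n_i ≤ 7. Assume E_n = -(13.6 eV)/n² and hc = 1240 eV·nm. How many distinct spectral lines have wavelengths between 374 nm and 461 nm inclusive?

Enumerate all n_i → n_f pairs with 1 ≤ n_f < n_i ≤ 7 and compute λ = 1240 / [13.6·1·(1/n_f² − 1/n_i²)].
Lines falling in [374, 461] nm: 7→2 (397.1 nm), 6→2 (410.3 nm), 5→2 (434.2 nm).

3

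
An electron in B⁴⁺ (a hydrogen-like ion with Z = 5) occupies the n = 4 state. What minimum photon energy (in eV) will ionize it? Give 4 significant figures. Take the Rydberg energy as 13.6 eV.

21.25 eV

E_n = −13.6 Z²/n² = −340.0/n² eV for Z = 5.
E_4 = −340.0/16 = −21.25 eV, so ionization (to E = 0) requires 21.25 eV.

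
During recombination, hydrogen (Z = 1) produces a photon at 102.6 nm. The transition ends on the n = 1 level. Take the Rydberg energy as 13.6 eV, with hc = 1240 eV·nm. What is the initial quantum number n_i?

The photon energy is ΔE = hc/λ = 1240 / 102.6 = 12.09 eV.
With Z = 1, ΔE = 13.60 × (1/n_f² − 1/n_i²), so 1/n_f² − 1/n_i² = 0.8887.
With n_f = 1: 1/n_i² = 1/1 − 0.8887 = 0.1113, so n_i ≈ 3.00.

n_i = 3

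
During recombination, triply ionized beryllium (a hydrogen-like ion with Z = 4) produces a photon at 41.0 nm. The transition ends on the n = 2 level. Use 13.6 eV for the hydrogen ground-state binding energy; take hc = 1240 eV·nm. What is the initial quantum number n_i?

The photon energy is ΔE = hc/λ = 1240 / 41.0 = 30.24 eV.
With Z = 4, ΔE = 217.6 × (1/n_f² − 1/n_i²), so 1/n_f² − 1/n_i² = 0.1390.
With n_f = 2: 1/n_i² = 1/4 − 0.1390 = 0.1110, so n_i ≈ 3.00.

n_i = 3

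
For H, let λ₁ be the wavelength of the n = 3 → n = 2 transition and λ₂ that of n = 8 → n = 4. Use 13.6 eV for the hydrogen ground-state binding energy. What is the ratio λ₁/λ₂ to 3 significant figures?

0.338

λ ∝ 1/ΔE ∝ 1/(1/n_f² − 1/n_i²), and the Z² and hc factors cancel in the ratio.
λ₁/λ₂ = (1/4² − 1/8²)/(1/2² − 1/3²) = 0.04688/0.1389 = 0.338.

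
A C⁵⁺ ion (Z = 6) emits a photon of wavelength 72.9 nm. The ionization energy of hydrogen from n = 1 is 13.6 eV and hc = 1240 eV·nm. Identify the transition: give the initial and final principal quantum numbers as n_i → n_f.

The photon energy is ΔE = hc/λ = 1240 / 72.9 = 17.01 eV.
With Z = 6, ΔE = 489.6 × (1/n_f² − 1/n_i²), so 1/n_f² − 1/n_i² = 0.03474.
Trying n_f = 4 gives 1/n_i² = 0.02776, i.e. n_i ≈ 6; this pair matches.

n_i = 6, n_f = 4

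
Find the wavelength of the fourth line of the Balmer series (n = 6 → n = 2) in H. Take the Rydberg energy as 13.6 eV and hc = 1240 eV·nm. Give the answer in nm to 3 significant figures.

410 nm

The Balmer series terminates on n_f = 2; the fourth line has n_i = 2+4 = 6.
ΔE = 13.60 × (1/2² − 1/6²) = 3.022 eV.
λ = 1240 / 3.022 = 410 nm.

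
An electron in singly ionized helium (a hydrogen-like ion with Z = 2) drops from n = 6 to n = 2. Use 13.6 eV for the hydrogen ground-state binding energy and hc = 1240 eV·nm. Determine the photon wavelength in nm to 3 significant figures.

For Z = 2 the level energies scale as Z², so the effective Rydberg energy is 13.6 × 4 = 54.40 eV.
ΔE = 54.40 × (1/2² − 1/6²) = 54.40 × 0.2222 = 12.09 eV.
λ = hc/ΔE = 1240 / 12.09 = 103 nm.

103 nm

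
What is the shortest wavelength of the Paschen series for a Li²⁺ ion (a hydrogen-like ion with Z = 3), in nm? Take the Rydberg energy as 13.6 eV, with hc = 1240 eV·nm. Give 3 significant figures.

The Paschen series has lower level n_f = 3; the series limit corresponds to n_i → ∞.
ΔE_max = 13.6 × 9 / 3² = 13.60 eV.
λ_min = 1240 / 13.60 = 91.2 nm.

91.2 nm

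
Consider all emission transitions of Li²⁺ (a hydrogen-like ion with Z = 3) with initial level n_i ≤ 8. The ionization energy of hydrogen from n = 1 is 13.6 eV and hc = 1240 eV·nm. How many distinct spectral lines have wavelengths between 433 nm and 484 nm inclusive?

Enumerate all n_i → n_f pairs with 1 ≤ n_f < n_i ≤ 8 and compute λ = 1240 / [13.6·9·(1/n_f² − 1/n_i²)].
Lines falling in [433, 484] nm: 5→4 (450.3 nm).

1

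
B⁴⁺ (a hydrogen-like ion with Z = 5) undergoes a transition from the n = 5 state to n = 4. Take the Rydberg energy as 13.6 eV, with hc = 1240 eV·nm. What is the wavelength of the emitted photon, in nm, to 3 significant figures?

162 nm

For Z = 5 the level energies scale as Z², so the effective Rydberg energy is 13.6 × 25 = 340.0 eV.
ΔE = 340.0 × (1/4² − 1/5²) = 340.0 × 0.02250 = 7.650 eV.
λ = hc/ΔE = 1240 / 7.650 = 162 nm.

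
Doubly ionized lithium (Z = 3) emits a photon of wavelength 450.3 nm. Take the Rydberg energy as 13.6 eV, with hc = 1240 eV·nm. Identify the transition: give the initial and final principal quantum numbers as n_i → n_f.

The photon energy is ΔE = hc/λ = 1240 / 450.3 = 2.754 eV.
With Z = 3, ΔE = 122.4 × (1/n_f² − 1/n_i²), so 1/n_f² − 1/n_i² = 0.02250.
Trying n_f = 4 gives 1/n_i² = 0.04000, i.e. n_i ≈ 5; this pair matches.

n_i = 5, n_f = 4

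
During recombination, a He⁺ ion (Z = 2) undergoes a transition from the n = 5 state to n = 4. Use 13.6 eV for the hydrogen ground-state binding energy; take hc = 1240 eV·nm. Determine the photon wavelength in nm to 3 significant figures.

1010 nm

For Z = 2 the level energies scale as Z², so the effective Rydberg energy is 13.6 × 4 = 54.40 eV.
ΔE = 54.40 × (1/4² − 1/5²) = 54.40 × 0.02250 = 1.224 eV.
λ = hc/ΔE = 1240 / 1.224 = 1010 nm.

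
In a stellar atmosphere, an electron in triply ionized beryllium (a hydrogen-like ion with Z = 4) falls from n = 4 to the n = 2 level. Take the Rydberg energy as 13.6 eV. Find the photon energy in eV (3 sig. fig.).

40.8 eV

The Bohr energies scale as Z², so for Z = 4: E_n = −217.6/n² eV.
E_4 = −217.6/16 = −13.60 eV and E_2 = −217.6/4 = −54.40 eV.
The photon energy is |E_4 − E_2| = 40.8 eV.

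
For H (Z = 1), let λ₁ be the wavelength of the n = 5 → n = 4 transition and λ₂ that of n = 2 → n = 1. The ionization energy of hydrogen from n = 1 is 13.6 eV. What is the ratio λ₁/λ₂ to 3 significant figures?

33.3

λ ∝ 1/ΔE ∝ 1/(1/n_f² − 1/n_i²), and the Z² and hc factors cancel in the ratio.
λ₁/λ₂ = (1/1² − 1/2²)/(1/4² − 1/5²) = 0.7500/0.02250 = 33.3.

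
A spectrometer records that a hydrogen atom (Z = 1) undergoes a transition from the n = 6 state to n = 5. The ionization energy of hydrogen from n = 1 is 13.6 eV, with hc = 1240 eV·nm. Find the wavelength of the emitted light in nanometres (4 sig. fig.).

7460 nm

ΔE = 13.60 × (1/5² − 1/6²) = 13.60 × 0.01222 = 0.1662 eV.
λ = hc/ΔE = 1240 / 0.1662 = 7460 nm.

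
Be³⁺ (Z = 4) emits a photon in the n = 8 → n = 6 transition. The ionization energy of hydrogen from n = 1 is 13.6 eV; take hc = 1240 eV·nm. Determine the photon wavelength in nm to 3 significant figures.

469 nm

For Z = 4 the level energies scale as Z², so the effective Rydberg energy is 13.6 × 16 = 217.6 eV.
ΔE = 217.6 × (1/6² − 1/8²) = 217.6 × 0.01215 = 2.644 eV.
λ = hc/ΔE = 1240 / 2.644 = 469 nm.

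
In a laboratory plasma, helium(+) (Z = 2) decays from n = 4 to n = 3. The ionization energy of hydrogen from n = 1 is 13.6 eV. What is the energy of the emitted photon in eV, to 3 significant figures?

2.64 eV

The Bohr energies scale as Z², so for Z = 2: E_n = −54.40/n² eV.
E_4 = −54.40/16 = −3.400 eV and E_3 = −54.40/9 = −6.044 eV.
The photon energy is |E_4 − E_3| = 2.64 eV.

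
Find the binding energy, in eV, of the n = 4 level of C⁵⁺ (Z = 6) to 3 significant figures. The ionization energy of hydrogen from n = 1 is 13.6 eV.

E_n = −13.6 Z²/n² = −489.6/n² eV for Z = 6.
E_4 = −489.6/16 = −30.6 eV, so ionization (to E = 0) requires 30.6 eV.

30.6 eV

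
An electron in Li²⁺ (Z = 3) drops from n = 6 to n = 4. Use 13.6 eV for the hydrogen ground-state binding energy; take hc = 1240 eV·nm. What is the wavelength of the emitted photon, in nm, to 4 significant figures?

291.8 nm

For Z = 3 the level energies scale as Z², so the effective Rydberg energy is 13.6 × 9 = 122.4 eV.
ΔE = 122.4 × (1/4² − 1/6²) = 122.4 × 0.03472 = 4.250 eV.
λ = hc/ΔE = 1240 / 4.250 = 291.8 nm.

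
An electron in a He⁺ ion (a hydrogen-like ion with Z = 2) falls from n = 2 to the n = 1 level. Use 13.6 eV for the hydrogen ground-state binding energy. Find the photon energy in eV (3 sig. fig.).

40.8 eV

The Bohr energies scale as Z², so for Z = 2: E_n = −54.40/n² eV.
E_2 = −54.40/4 = −13.60 eV and E_1 = −54.40/1 = −54.40 eV.
The photon energy is |E_2 − E_1| = 40.8 eV.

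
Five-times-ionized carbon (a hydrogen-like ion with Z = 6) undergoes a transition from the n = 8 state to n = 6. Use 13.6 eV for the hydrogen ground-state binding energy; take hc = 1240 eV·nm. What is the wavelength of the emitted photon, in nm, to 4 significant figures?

208.4 nm

For Z = 6 the level energies scale as Z², so the effective Rydberg energy is 13.6 × 36 = 489.6 eV.
ΔE = 489.6 × (1/6² − 1/8²) = 489.6 × 0.01215 = 5.950 eV.
λ = hc/ΔE = 1240 / 5.950 = 208.4 nm.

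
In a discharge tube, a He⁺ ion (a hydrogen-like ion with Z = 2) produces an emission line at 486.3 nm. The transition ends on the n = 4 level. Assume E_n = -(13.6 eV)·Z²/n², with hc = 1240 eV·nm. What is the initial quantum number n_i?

n_i = 8

The photon energy is ΔE = hc/λ = 1240 / 486.3 = 2.550 eV.
With Z = 2, ΔE = 54.40 × (1/n_f² − 1/n_i²), so 1/n_f² − 1/n_i² = 0.04687.
With n_f = 4: 1/n_i² = 1/16 − 0.04687 = 0.01563, so n_i ≈ 8.00.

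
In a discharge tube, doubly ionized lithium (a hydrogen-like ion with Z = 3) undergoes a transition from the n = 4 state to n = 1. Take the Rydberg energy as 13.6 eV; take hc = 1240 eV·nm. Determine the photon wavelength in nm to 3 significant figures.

For Z = 3 the level energies scale as Z², so the effective Rydberg energy is 13.6 × 9 = 122.4 eV.
ΔE = 122.4 × (1/1² − 1/4²) = 122.4 × 0.9375 = 114.8 eV.
λ = hc/ΔE = 1240 / 114.8 = 10.8 nm.

10.8 nm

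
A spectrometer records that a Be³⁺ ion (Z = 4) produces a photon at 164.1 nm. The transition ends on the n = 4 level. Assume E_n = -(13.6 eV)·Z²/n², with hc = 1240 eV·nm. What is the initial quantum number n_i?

n_i = 6

The photon energy is ΔE = hc/λ = 1240 / 164.1 = 7.556 eV.
With Z = 4, ΔE = 217.6 × (1/n_f² − 1/n_i²), so 1/n_f² − 1/n_i² = 0.03473.
With n_f = 4: 1/n_i² = 1/16 − 0.03473 = 0.02777, so n_i ≈ 6.00.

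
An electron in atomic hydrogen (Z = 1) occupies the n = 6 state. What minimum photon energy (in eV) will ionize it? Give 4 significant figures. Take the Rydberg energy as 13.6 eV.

E_6 = −13.60/36 = −0.3778 eV, so ionization (to E = 0) requires 0.3778 eV.

0.3778 eV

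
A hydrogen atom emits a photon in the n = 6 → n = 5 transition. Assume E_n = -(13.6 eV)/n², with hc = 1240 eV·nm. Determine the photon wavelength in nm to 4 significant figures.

ΔE = 13.60 × (1/5² − 1/6²) = 13.60 × 0.01222 = 0.1662 eV.
λ = hc/ΔE = 1240 / 0.1662 = 7460 nm.
This line belongs to the Pfund series.

7460 nm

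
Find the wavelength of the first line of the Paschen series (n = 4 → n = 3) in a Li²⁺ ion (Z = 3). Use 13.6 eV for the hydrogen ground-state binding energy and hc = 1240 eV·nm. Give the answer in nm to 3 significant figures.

The Paschen series terminates on n_f = 3; the first line has n_i = 3+1 = 4.
ΔE = 122.4 × (1/3² − 1/4²) = 5.950 eV.
λ = 1240 / 5.950 = 208 nm.

208 nm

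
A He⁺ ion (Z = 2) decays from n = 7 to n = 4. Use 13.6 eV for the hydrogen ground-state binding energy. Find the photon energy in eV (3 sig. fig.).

The Bohr energies scale as Z², so for Z = 2: E_n = −54.40/n² eV.
E_7 = −54.40/49 = −1.110 eV and E_4 = −54.40/16 = −3.400 eV.
The photon energy is |E_7 − E_4| = 2.29 eV.

2.29 eV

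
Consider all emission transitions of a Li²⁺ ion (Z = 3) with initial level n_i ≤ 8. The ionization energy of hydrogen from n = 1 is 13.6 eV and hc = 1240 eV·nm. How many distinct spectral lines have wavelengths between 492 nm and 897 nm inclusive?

3

Enumerate all n_i → n_f pairs with 1 ≤ n_f < n_i ≤ 8 and compute λ = 1240 / [13.6·9·(1/n_f² − 1/n_i²)].
Lines falling in [492, 897] nm: 7→5 (517.1 nm), 6→5 (828.9 nm), 8→6 (833.6 nm).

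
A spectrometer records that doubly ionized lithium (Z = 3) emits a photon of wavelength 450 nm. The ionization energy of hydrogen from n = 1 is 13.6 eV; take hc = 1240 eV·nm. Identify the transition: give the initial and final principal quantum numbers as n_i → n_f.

The photon energy is ΔE = hc/λ = 1240 / 450 = 2.756 eV.
With Z = 3, ΔE = 122.4 × (1/n_f² − 1/n_i²), so 1/n_f² − 1/n_i² = 0.02251.
Trying n_f = 4 gives 1/n_i² = 0.03999, i.e. n_i ≈ 5; this pair matches.

n_i = 5, n_f = 4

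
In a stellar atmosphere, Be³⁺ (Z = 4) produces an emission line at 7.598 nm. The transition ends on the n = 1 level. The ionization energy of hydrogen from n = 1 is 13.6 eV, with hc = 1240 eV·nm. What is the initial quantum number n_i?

n_i = 2

The photon energy is ΔE = hc/λ = 1240 / 7.598 = 163.2 eV.
With Z = 4, ΔE = 217.6 × (1/n_f² − 1/n_i²), so 1/n_f² − 1/n_i² = 0.7500.
With n_f = 1: 1/n_i² = 1/1 − 0.7500 = 0.2500, so n_i ≈ 2.00.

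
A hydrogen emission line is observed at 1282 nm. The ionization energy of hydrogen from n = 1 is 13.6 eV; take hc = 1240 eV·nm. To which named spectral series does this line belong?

Paschen

ΔE = 1240/1282 = 0.9672 eV.
This matches 13.6 × (1/3² − 1/5²), so n_f = 3: the Paschen series.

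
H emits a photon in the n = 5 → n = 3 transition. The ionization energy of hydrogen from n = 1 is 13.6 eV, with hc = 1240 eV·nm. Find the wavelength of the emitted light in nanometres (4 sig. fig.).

1282 nm

ΔE = 13.60 × (1/3² − 1/5²) = 13.60 × 0.07111 = 0.9671 eV.
λ = hc/ΔE = 1240 / 0.9671 = 1282 nm.
This line belongs to the Paschen series.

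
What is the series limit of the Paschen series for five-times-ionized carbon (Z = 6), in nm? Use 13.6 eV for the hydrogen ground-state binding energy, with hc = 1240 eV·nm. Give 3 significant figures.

22.8 nm

The Paschen series has lower level n_f = 3; the series limit corresponds to n_i → ∞.
ΔE_max = 13.6 × 36 / 3² = 54.40 eV.
λ_min = 1240 / 54.40 = 22.8 nm.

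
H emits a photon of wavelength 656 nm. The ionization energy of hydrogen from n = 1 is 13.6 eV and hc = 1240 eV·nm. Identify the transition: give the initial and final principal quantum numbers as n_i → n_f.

n_i = 3, n_f = 2

The photon energy is ΔE = hc/λ = 1240 / 656 = 1.890 eV.
With Z = 1, ΔE = 13.60 × (1/n_f² − 1/n_i²), so 1/n_f² − 1/n_i² = 0.1390.
Trying n_f = 2 gives 1/n_i² = 0.1110, i.e. n_i ≈ 3; this pair matches.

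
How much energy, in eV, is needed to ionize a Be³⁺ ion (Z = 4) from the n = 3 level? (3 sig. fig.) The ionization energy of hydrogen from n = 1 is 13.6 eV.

E_n = −13.6 Z²/n² = −217.6/n² eV for Z = 4.
E_3 = −217.6/9 = −24.2 eV, so ionization (to E = 0) requires 24.2 eV.

24.2 eV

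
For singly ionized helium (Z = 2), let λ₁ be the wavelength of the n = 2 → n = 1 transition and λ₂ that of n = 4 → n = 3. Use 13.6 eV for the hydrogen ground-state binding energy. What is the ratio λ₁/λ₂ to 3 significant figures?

λ ∝ 1/ΔE ∝ 1/(1/n_f² − 1/n_i²), and the Z² and hc factors cancel in the ratio.
λ₁/λ₂ = (1/3² − 1/4²)/(1/1² − 1/2²) = 0.04861/0.7500 = 0.0648.

0.0648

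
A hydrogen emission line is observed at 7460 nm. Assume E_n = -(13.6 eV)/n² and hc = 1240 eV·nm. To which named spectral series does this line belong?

ΔE = 1240/7460 = 0.1662 eV.
This matches 13.6 × (1/5² − 1/6²), so n_f = 5: the Pfund series.

Pfund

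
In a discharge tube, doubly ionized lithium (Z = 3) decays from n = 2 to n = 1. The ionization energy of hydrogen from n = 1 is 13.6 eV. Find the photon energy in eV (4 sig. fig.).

The Bohr energies scale as Z², so for Z = 3: E_n = −122.4/n² eV.
E_2 = −122.4/4 = −30.60 eV and E_1 = −122.4/1 = −122.4 eV.
The photon energy is |E_2 − E_1| = 91.80 eV.

91.80 eV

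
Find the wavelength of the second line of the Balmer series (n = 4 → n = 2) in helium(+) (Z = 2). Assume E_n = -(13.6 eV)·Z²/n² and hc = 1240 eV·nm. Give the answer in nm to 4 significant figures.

121.6 nm

The Balmer series terminates on n_f = 2; the second line has n_i = 2+2 = 4.
ΔE = 54.40 × (1/2² − 1/4²) = 10.20 eV.
λ = 1240 / 10.20 = 121.6 nm.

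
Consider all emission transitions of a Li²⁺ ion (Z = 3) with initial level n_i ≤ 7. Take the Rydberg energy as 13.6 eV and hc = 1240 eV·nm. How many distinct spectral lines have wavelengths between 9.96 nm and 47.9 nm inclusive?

Enumerate all n_i → n_f pairs with 1 ≤ n_f < n_i ≤ 7 and compute λ = 1240 / [13.6·9·(1/n_f² − 1/n_i²)].
Lines falling in [9.96, 47.9] nm: 7→1 (10.34 nm), 6→1 (10.42 nm), 5→1 (10.55 nm), 4→1 (10.81 nm), 3→1 (11.40 nm), 2→1 (13.51 nm), 7→2 (44.12 nm), 6→2 (45.59 nm).

8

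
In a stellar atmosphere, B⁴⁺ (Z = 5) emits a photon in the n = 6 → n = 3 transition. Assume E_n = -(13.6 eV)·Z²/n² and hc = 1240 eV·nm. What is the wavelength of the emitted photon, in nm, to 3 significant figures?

43.8 nm

For Z = 5 the level energies scale as Z², so the effective Rydberg energy is 13.6 × 25 = 340.0 eV.
ΔE = 340.0 × (1/3² − 1/6²) = 340.0 × 0.08333 = 28.33 eV.
λ = hc/ΔE = 1240 / 28.33 = 43.8 nm.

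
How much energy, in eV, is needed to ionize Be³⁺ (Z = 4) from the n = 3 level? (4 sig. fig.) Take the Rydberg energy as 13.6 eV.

24.18 eV

E_n = −13.6 Z²/n² = −217.6/n² eV for Z = 4.
E_3 = −217.6/9 = −24.18 eV, so ionization (to E = 0) requires 24.18 eV.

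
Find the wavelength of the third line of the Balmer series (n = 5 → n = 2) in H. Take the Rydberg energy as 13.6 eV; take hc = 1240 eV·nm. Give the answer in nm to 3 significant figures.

The Balmer series terminates on n_f = 2; the third line has n_i = 2+3 = 5.
ΔE = 13.60 × (1/2² − 1/5²) = 2.856 eV.
λ = 1240 / 2.856 = 434 nm.

434 nm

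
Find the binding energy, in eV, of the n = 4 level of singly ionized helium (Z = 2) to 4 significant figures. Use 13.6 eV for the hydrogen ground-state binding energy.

3.400 eV

E_n = −13.6 Z²/n² = −54.40/n² eV for Z = 2.
E_4 = −54.40/16 = −3.400 eV, so ionization (to E = 0) requires 3.400 eV.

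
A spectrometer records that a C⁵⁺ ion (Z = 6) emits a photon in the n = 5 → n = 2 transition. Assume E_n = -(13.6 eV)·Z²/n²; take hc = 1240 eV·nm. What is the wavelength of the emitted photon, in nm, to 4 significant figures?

12.06 nm

For Z = 6 the level energies scale as Z², so the effective Rydberg energy is 13.6 × 36 = 489.6 eV.
ΔE = 489.6 × (1/2² − 1/5²) = 489.6 × 0.2100 = 102.8 eV.
λ = hc/ΔE = 1240 / 102.8 = 12.06 nm.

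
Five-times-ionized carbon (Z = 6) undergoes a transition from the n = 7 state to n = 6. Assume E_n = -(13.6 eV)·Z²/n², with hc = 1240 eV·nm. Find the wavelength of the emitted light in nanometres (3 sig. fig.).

For Z = 6 the level energies scale as Z², so the effective Rydberg energy is 13.6 × 36 = 489.6 eV.
ΔE = 489.6 × (1/6² − 1/7²) = 489.6 × 0.007370 = 3.608 eV.
λ = hc/ΔE = 1240 / 3.608 = 344 nm.

344 nm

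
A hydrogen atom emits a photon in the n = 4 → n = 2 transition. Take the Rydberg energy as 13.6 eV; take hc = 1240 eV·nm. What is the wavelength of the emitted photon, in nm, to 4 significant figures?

ΔE = 13.60 × (1/2² − 1/4²) = 13.60 × 0.1875 = 2.550 eV.
λ = hc/ΔE = 1240 / 2.550 = 486.3 nm.
This line belongs to the Balmer series.

486.3 nm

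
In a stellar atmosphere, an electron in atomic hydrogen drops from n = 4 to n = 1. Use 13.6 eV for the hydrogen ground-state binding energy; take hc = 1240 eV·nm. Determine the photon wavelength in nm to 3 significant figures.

97.3 nm

ΔE = 13.60 × (1/1² − 1/4²) = 13.60 × 0.9375 = 12.75 eV.
λ = hc/ΔE = 1240 / 12.75 = 97.3 nm.
This line belongs to the Lyman series.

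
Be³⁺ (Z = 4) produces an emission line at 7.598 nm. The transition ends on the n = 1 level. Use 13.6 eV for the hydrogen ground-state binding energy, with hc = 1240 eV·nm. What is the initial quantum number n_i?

n_i = 2

The photon energy is ΔE = hc/λ = 1240 / 7.598 = 163.2 eV.
With Z = 4, ΔE = 217.6 × (1/n_f² − 1/n_i²), so 1/n_f² − 1/n_i² = 0.7500.
With n_f = 1: 1/n_i² = 1/1 − 0.7500 = 0.2500, so n_i ≈ 2.00.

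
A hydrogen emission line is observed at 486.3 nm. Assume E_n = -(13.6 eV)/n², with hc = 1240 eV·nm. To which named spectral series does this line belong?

Balmer

ΔE = 1240/486.3 = 2.550 eV.
This matches 13.6 × (1/2² − 1/4²), so n_f = 2: the Balmer series.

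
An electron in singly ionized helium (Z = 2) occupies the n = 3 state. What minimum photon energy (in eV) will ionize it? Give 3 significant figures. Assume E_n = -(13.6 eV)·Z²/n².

E_n = −13.6 Z²/n² = −54.40/n² eV for Z = 2.
E_3 = −54.40/9 = −6.04 eV, so ionization (to E = 0) requires 6.04 eV.

6.04 eV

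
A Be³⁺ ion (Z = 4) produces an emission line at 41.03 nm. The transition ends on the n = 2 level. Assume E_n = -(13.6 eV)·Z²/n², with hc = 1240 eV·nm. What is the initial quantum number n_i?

The photon energy is ΔE = hc/λ = 1240 / 41.03 = 30.22 eV.
With Z = 4, ΔE = 217.6 × (1/n_f² − 1/n_i²), so 1/n_f² − 1/n_i² = 0.1389.
With n_f = 2: 1/n_i² = 1/4 − 0.1389 = 0.1111, so n_i ≈ 3.00.

n_i = 3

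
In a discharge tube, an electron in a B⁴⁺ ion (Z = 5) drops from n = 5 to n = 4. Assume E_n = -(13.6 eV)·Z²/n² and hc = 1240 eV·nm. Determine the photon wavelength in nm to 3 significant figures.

For Z = 5 the level energies scale as Z², so the effective Rydberg energy is 13.6 × 25 = 340.0 eV.
ΔE = 340.0 × (1/4² − 1/5²) = 340.0 × 0.02250 = 7.650 eV.
λ = hc/ΔE = 1240 / 7.650 = 162 nm.

162 nm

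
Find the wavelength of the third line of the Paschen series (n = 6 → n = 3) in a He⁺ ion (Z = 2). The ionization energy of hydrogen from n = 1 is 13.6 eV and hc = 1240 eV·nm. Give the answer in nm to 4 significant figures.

273.5 nm

The Paschen series terminates on n_f = 3; the third line has n_i = 3+3 = 6.
ΔE = 54.40 × (1/3² − 1/6²) = 4.533 eV.
λ = 1240 / 4.533 = 273.5 nm.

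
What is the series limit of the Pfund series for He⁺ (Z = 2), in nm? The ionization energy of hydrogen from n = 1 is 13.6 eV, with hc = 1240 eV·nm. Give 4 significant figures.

569.9 nm

The Pfund series has lower level n_f = 5; the series limit corresponds to n_i → ∞.
ΔE_max = 13.6 × 4 / 5² = 2.176 eV.
λ_min = 1240 / 2.176 = 569.9 nm.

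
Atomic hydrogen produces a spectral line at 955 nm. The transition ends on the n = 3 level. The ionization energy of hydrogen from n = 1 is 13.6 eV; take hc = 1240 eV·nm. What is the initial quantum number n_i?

n_i = 8

The photon energy is ΔE = hc/λ = 1240 / 955 = 1.298 eV.
With Z = 1, ΔE = 13.60 × (1/n_f² − 1/n_i²), so 1/n_f² − 1/n_i² = 0.09547.
With n_f = 3: 1/n_i² = 1/9 − 0.09547 = 0.01564, so n_i ≈ 8.00.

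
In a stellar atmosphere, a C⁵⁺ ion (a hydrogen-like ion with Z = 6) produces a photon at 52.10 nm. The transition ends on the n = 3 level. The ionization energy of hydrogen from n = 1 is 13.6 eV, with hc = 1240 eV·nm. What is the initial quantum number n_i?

The photon energy is ΔE = hc/λ = 1240 / 52.10 = 23.80 eV.
With Z = 6, ΔE = 489.6 × (1/n_f² − 1/n_i²), so 1/n_f² − 1/n_i² = 0.04861.
With n_f = 3: 1/n_i² = 1/9 − 0.04861 = 0.06250, so n_i ≈ 4.00.

n_i = 4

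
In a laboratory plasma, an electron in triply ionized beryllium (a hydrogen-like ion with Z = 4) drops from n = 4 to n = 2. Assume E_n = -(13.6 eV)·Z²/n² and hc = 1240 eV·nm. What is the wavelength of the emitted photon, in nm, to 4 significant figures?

30.39 nm

For Z = 4 the level energies scale as Z², so the effective Rydberg energy is 13.6 × 16 = 217.6 eV.
ΔE = 217.6 × (1/2² − 1/4²) = 217.6 × 0.1875 = 40.80 eV.
λ = hc/ΔE = 1240 / 40.80 = 30.39 nm.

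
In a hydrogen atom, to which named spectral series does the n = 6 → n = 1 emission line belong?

The series is set by the lower level: n_f = 1 is the Lyman series.

Lyman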